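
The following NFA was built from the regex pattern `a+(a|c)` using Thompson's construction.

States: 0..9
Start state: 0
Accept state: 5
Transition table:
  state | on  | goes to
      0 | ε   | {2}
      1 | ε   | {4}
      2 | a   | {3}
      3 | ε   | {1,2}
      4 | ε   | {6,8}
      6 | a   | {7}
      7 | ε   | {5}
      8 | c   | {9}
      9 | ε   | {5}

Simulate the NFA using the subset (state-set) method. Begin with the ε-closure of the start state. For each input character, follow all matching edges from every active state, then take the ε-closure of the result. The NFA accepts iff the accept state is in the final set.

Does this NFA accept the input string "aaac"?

Answer: ACCEPT

Derivation:
S₀ = ε-closure({0}) = {0,2}
'a' @ 1: {1,2,3,4,6,8}
'a' @ 2: {1,2,3,4,5,6,7,8}  (accept∈set)
'a' @ 3: {1,2,3,4,5,6,7,8}  (accept∈set)
'c' @ 4: {5,9}  (accept∈set)
final: {5,9}; accept 5 in set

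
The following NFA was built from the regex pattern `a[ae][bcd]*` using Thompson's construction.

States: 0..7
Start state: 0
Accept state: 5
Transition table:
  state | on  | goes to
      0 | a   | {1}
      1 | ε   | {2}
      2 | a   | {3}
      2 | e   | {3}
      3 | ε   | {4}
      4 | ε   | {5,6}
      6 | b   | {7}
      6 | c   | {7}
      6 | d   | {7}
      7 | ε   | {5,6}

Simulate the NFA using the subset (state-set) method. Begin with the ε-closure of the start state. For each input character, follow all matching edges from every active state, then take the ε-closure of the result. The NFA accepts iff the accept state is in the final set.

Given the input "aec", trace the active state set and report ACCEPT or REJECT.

initial (ε-close {0}): {0}
'a' @ 1: {1,2}
'e' @ 2: {3,4,5,6}  (accept∈set)
'c' @ 3: {5,6,7}  (accept∈set)
after full input: {5,6,7}  (accept=5 in)

Answer: ACCEPT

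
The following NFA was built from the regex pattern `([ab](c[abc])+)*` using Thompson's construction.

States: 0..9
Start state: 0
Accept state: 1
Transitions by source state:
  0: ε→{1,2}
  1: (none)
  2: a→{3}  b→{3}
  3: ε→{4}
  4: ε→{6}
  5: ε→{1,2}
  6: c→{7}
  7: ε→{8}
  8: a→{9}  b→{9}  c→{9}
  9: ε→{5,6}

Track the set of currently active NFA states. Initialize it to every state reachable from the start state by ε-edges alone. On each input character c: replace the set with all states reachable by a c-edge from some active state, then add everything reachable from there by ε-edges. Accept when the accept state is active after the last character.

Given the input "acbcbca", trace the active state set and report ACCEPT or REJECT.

S₀ = ε-closure({0}) = {0,1,2}
'a' @ 1: {3,4,6}
'c' @ 2: {7,8}
'b' @ 3: {1,2,5,6,9}  ✓accept
'c' @ 4: {7,8}
'b' @ 5: {1,2,5,6,9}  ✓accept
'c' @ 6: {7,8}
'a' @ 7: {1,2,5,6,9}  ✓accept
final: {1,2,5,6,9}; accept 1 in set

Answer: ACCEPT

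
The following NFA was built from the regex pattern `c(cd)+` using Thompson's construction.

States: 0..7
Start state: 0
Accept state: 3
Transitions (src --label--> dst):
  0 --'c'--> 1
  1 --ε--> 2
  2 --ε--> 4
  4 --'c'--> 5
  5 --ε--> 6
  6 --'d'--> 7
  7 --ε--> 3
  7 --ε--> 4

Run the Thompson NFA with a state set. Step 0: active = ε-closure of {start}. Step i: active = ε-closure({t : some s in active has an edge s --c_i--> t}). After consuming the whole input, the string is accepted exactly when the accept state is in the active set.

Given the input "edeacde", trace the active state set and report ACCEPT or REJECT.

S₀ = ε-closure({0}) = {0}
'e' @ 1: {}  — no active states
rest 'deacde' ignored (set empty)
final: {}; accept 3 not in set

Answer: REJECT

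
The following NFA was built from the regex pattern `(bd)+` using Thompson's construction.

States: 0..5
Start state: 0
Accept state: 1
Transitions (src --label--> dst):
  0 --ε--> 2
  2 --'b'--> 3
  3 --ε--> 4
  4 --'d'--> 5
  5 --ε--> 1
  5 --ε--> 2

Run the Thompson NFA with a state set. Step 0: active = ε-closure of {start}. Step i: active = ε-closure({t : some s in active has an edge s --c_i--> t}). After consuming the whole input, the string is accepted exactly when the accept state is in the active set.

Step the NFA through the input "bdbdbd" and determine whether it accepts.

Answer: ACCEPT

Steps:
start: ε-closure({0}) = {0,2}
'b' @ 1: {3,4}
'd' @ 2: {1,2,5}  [accepting]
'b' @ 3: {3,4}
'd' @ 4: {1,2,5}  [accepting]
'b' @ 5: {3,4}
'd' @ 6: {1,2,5}  [accepting]
after full input: {1,2,5}  (accept=1 in)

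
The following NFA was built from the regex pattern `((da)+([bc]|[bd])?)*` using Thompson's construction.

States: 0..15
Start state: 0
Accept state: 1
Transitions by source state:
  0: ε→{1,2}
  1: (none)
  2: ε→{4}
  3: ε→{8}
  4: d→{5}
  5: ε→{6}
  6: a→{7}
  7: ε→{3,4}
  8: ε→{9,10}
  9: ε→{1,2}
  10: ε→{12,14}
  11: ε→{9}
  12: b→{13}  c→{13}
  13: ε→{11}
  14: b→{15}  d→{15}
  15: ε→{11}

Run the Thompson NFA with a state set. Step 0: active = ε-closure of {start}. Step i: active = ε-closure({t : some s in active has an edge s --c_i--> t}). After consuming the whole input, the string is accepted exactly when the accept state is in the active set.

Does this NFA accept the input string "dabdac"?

initial (ε-close {0}): {0,1,2,4}
'd' @ 1: {5,6}
'a' @ 2: {1,2,3,4,7,8,9,10,12,14}  ✓accept
'b' @ 3: {1,2,4,9,11,13,15}  ✓accept
'd' @ 4: {5,6}
'a' @ 5: {1,2,3,4,7,8,9,10,12,14}  ✓accept
'c' @ 6: {1,2,4,9,11,13}  ✓accept
final: {1,2,4,9,11,13}; accept 1 in set

Answer: ACCEPT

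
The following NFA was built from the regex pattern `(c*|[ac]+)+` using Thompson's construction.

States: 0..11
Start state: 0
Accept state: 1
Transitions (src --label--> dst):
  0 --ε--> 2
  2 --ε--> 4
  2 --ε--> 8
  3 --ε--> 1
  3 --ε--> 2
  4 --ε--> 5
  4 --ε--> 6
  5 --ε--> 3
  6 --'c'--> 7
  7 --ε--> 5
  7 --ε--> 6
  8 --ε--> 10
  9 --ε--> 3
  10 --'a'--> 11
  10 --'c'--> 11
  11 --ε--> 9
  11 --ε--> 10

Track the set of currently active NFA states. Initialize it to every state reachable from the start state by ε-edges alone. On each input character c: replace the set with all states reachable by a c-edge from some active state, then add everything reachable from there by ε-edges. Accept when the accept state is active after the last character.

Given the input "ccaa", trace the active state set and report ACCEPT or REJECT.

Answer: ACCEPT

Derivation:
start: ε-closure({0}) = {0,1,2,3,4,5,6,8,10}
'c' @ 1: {1,2,3,4,5,6,7,8,9,10,11}  ✓accept
'c' @ 2: {1,2,3,4,5,6,7,8,9,10,11}  ✓accept
'a' @ 3: {1,2,3,4,5,6,8,9,10,11}  ✓accept
'a' @ 4: {1,2,3,4,5,6,8,9,10,11}  ✓accept
final: {1,2,3,4,5,6,8,9,10,11}; accept 1 in set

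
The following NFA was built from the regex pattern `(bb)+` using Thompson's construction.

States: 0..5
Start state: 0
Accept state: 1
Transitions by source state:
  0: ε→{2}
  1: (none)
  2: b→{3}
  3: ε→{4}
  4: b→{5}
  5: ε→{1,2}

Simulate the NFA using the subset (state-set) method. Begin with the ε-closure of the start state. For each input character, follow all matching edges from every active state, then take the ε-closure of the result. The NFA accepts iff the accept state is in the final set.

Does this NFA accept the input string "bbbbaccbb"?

Answer: REJECT

Trace:
initial (ε-close {0}): {0,2}
'b' @ 1: {3,4}
'b' @ 2: {1,2,5}  [accepting]
'b' @ 3: {3,4}
'b' @ 4: {1,2,5}  [accepting]
'a' @ 5: {}  — no active states
rest 'ccbb' ignored (set empty)
final: {}; accept 1 not in set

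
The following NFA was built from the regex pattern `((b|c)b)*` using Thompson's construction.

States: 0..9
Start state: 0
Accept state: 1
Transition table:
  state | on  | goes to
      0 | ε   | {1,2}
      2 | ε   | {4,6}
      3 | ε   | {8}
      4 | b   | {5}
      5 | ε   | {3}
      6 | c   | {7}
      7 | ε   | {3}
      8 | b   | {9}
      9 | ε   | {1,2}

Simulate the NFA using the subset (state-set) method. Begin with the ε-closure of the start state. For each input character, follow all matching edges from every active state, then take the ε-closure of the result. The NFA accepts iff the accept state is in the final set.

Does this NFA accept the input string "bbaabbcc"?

Answer: REJECT

Derivation:
start: ε-closure({0}) = {0,1,2,4,6}
'b' @ 1: {3,5,8}
'b' @ 2: {1,2,4,6,9}  (accept∈set)
'a' @ 3: {}  — dead — no transitions
rest 'abbcc' ignored (set empty)
end set {} — state 1 not in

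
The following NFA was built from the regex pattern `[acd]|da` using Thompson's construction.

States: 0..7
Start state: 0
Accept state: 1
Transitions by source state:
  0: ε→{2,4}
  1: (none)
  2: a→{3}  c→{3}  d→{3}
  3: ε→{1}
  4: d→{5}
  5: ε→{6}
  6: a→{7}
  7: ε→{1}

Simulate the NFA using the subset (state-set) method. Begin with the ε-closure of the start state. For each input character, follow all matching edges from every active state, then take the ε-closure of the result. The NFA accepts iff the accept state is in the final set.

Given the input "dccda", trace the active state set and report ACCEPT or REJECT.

Answer: REJECT

Trace:
initial (ε-close {0}): {0,2,4}
'd' @ 1: {1,3,5,6}  [accepting]
'c' @ 2: {}  — dead — no transitions
rest 'cda' ignored (set empty)
end set {} — state 1 not in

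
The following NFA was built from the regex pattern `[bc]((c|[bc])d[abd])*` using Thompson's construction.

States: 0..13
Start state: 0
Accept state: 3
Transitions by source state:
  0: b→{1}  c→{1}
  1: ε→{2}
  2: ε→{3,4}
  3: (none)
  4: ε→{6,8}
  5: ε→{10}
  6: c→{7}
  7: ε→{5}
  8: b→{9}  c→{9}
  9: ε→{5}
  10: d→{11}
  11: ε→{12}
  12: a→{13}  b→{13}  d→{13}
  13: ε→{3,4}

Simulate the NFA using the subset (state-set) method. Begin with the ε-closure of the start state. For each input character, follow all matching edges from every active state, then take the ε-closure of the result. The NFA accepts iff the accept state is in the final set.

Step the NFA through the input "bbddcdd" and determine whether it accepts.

start: ε-closure({0}) = {0}
'b' @ 1: {1,2,3,4,6,8}  [accepting]
'b' @ 2: {5,9,10}
'd' @ 3: {11,12}
'd' @ 4: {3,4,6,8,13}  [accepting]
'c' @ 5: {5,7,9,10}
'd' @ 6: {11,12}
'd' @ 7: {3,4,6,8,13}  [accepting]
final: {3,4,6,8,13}; accept 3 in set

Answer: ACCEPT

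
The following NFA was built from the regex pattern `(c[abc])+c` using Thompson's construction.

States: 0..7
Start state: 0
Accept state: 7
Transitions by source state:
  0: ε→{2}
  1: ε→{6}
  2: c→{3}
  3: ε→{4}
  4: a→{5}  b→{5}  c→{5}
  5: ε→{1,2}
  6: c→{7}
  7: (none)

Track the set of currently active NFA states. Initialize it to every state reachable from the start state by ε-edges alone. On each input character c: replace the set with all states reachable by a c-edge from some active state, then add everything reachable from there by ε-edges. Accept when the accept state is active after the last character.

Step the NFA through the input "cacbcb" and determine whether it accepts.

Answer: REJECT

Trace:
start: ε-closure({0}) = {0,2}
'c' @ 1: {3,4}
'a' @ 2: {1,2,5,6}
'c' @ 3: {3,4,7}  ✓accept
'b' @ 4: {1,2,5,6}
'c' @ 5: {3,4,7}  ✓accept
'b' @ 6: {1,2,5,6}
final: {1,2,5,6}; accept 7 not in set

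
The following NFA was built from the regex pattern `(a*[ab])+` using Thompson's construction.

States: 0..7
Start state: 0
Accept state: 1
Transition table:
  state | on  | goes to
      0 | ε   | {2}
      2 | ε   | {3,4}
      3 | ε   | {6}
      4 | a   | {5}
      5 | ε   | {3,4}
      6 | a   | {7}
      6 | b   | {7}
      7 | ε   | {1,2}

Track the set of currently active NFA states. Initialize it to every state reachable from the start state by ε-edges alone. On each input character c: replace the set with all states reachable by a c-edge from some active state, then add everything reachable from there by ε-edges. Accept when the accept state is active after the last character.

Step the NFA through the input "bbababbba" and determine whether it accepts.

Answer: ACCEPT

Steps:
start: ε-closure({0}) = {0,2,3,4,6}
'b' @ 1: {1,2,3,4,6,7}  ✓accept
'b' @ 2: {1,2,3,4,6,7}  ✓accept
'a' @ 3: {1,2,3,4,5,6,7}  ✓accept
'b' @ 4: {1,2,3,4,6,7}  ✓accept
'a' @ 5: {1,2,3,4,5,6,7}  ✓accept
'b' @ 6: {1,2,3,4,6,7}  ✓accept
'b' @ 7: {1,2,3,4,6,7}  ✓accept
'b' @ 8: {1,2,3,4,6,7}  ✓accept
'a' @ 9: {1,2,3,4,5,6,7}  ✓accept
end set {1,2,3,4,5,6,7} — state 1 in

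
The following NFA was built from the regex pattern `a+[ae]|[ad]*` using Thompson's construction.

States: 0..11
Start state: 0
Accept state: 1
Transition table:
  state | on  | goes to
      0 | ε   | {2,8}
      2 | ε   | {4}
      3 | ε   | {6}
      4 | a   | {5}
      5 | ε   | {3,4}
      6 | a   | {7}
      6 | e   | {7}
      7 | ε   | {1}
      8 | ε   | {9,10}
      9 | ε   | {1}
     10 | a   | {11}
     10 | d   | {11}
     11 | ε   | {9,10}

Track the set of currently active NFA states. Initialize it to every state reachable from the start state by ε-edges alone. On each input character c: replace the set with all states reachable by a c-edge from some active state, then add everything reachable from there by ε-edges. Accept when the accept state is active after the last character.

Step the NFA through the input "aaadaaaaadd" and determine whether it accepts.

Answer: ACCEPT

Steps:
start: ε-closure({0}) = {0,1,2,4,8,9,10}
'a' @ 1: {1,3,4,5,6,9,10,11}  ✓accept
'a' @ 2: {1,3,4,5,6,7,9,10,11}  ✓accept
'a' @ 3: {1,3,4,5,6,7,9,10,11}  ✓accept
'd' @ 4: {1,9,10,11}  ✓accept
'a' @ 5: {1,9,10,11}  ✓accept
'a' @ 6: {1,9,10,11}  ✓accept
'a' @ 7: {1,9,10,11}  ✓accept
'a' @ 8: {1,9,10,11}  ✓accept
'a' @ 9: {1,9,10,11}  ✓accept
'd' @ 10: {1,9,10,11}  ✓accept
'd' @ 11: {1,9,10,11}  ✓accept
after full input: {1,9,10,11}  (accept=1 in)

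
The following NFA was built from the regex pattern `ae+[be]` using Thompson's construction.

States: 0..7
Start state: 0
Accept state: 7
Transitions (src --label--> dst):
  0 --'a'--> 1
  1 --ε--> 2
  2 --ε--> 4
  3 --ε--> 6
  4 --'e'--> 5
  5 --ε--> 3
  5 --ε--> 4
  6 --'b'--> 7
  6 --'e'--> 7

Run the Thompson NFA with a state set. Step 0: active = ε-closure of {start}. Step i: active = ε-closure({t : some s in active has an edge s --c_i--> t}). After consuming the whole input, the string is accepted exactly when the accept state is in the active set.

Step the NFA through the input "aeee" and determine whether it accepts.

Answer: ACCEPT

Derivation:
start: ε-closure({0}) = {0}
'a' @ 1: {1,2,4}
'e' @ 2: {3,4,5,6}
'e' @ 3: {3,4,5,6,7}  ✓accept
'e' @ 4: {3,4,5,6,7}  ✓accept
end set {3,4,5,6,7} — state 7 in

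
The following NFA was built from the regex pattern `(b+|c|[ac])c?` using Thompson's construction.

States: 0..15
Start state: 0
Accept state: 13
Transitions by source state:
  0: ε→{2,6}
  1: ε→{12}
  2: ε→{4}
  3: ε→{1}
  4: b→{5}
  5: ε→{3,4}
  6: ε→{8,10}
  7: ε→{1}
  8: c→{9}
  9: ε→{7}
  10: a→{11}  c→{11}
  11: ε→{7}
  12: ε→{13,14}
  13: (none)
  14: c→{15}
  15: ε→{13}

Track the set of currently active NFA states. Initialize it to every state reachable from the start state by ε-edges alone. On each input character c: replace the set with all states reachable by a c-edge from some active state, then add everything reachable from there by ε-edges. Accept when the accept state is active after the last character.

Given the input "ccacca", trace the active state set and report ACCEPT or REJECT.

Answer: REJECT

Trace:
initial (ε-close {0}): {0,2,4,6,8,10}
'c' @ 1: {1,7,9,11,12,13,14}  ✓accept
'c' @ 2: {13,15}  ✓accept
'a' @ 3: {}  — no active states
rest 'cca' ignored (set empty)
end set {} — state 13 not in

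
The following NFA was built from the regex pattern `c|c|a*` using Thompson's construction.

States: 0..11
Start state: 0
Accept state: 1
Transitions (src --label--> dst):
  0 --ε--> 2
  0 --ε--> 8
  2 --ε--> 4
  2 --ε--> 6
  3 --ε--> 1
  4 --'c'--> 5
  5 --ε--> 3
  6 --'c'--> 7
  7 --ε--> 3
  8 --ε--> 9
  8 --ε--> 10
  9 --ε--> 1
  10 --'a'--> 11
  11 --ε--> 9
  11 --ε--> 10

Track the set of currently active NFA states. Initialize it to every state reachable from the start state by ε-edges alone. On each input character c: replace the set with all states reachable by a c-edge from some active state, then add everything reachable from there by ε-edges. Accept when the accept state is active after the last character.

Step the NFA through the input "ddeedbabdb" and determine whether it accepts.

Answer: REJECT

Trace:
initial (ε-close {0}): {0,1,2,4,6,8,9,10}
'd' @ 1: {}  — state set empty
rest 'deedbabdb' ignored (set empty)
after full input: {}  (accept=1 not in)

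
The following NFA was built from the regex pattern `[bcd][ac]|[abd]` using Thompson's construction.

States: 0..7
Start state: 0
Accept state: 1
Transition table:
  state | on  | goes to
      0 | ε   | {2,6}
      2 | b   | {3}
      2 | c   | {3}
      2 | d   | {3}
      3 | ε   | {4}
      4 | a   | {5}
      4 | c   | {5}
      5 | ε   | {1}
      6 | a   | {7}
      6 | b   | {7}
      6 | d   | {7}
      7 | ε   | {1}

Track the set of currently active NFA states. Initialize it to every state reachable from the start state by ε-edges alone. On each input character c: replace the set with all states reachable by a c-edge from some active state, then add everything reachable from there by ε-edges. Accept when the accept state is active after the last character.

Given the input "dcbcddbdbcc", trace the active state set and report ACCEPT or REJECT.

S₀ = ε-closure({0}) = {0,2,6}
'd' @ 1: {1,3,4,7}  (accept∈set)
'c' @ 2: {1,5}  (accept∈set)
'b' @ 3: {}  — no active states
rest 'cddbdbcc' ignored (set empty)
after full input: {}  (accept=1 not in)

Answer: REJECT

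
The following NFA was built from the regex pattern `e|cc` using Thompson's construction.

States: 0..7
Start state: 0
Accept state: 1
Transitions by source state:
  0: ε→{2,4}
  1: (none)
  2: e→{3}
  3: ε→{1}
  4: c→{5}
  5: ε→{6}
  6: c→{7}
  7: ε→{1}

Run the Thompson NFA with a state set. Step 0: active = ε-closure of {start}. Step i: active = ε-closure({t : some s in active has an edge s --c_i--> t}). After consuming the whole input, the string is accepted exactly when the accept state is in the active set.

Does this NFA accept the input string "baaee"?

S₀ = ε-closure({0}) = {0,2,4}
'b' @ 1: {}  — state set empty
rest 'aaee' ignored (set empty)
final: {}; accept 1 not in set

Answer: REJECT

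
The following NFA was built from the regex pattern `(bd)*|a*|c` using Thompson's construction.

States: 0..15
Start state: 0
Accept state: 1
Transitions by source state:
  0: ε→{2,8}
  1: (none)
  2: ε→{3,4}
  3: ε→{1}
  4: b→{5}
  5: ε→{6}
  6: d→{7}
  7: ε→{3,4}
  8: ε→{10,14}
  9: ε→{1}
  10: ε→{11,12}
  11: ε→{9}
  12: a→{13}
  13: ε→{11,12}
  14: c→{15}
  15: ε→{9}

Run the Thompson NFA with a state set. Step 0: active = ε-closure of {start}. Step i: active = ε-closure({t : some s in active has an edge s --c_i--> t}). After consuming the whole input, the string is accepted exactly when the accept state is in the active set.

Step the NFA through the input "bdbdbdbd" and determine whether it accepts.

S₀ = ε-closure({0}) = {0,1,2,3,4,8,9,10,11,12,14}
'b' @ 1: {5,6}
'd' @ 2: {1,3,4,7}  [accepting]
'b' @ 3: {5,6}
'd' @ 4: {1,3,4,7}  [accepting]
'b' @ 5: {5,6}
'd' @ 6: {1,3,4,7}  [accepting]
'b' @ 7: {5,6}
'd' @ 8: {1,3,4,7}  [accepting]
after full input: {1,3,4,7}  (accept=1 in)

Answer: ACCEPT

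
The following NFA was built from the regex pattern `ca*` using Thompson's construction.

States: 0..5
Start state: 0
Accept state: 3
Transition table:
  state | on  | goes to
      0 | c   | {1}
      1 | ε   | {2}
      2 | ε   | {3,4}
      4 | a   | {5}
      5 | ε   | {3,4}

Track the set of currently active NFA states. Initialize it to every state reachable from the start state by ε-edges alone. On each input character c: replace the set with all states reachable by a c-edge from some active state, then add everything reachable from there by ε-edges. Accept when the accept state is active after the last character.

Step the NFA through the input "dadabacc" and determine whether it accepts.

initial (ε-close {0}): {0}
'd' @ 1: {}  — dead — no transitions
rest 'adabacc' ignored (set empty)
final: {}; accept 3 not in set

Answer: REJECT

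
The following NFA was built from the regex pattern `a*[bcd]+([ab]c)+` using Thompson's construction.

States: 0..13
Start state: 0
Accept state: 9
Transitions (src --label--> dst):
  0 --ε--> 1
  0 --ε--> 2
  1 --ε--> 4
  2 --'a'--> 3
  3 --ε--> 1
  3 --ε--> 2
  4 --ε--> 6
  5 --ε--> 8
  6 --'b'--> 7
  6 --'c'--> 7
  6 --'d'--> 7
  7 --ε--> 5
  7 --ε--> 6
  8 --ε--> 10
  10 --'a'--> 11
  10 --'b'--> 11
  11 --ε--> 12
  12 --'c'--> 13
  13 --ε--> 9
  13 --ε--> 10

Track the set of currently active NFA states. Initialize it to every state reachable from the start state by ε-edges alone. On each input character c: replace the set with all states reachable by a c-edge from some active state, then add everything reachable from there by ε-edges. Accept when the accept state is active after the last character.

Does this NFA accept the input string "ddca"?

S₀ = ε-closure({0}) = {0,1,2,4,6}
'd' @ 1: {5,6,7,8,10}
'd' @ 2: {5,6,7,8,10}
'c' @ 3: {5,6,7,8,10}
'a' @ 4: {11,12}
end set {11,12} — state 9 not in

Answer: REJECT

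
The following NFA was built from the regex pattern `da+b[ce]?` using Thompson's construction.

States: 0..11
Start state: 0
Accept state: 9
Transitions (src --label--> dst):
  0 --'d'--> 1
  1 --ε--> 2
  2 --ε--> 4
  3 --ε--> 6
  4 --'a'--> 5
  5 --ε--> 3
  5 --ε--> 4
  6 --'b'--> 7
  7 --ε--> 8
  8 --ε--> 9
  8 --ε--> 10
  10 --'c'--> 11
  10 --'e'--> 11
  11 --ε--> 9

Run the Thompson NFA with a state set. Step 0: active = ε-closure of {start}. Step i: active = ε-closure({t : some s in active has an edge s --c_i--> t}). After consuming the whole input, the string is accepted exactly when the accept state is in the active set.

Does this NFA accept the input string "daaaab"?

Answer: ACCEPT

Steps:
S₀ = ε-closure({0}) = {0}
'd' @ 1: {1,2,4}
'a' @ 2: {3,4,5,6}
'a' @ 3: {3,4,5,6}
'a' @ 4: {3,4,5,6}
'a' @ 5: {3,4,5,6}
'b' @ 6: {7,8,9,10}  (accept∈set)
after full input: {7,8,9,10}  (accept=9 in)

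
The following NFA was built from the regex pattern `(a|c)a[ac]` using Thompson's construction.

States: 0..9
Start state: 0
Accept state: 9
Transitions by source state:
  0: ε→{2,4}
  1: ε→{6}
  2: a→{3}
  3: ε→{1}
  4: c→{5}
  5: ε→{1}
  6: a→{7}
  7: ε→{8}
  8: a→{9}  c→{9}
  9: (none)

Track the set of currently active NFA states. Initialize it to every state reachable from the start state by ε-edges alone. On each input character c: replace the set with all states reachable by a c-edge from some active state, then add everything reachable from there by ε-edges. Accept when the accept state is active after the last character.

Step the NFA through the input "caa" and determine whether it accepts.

Answer: ACCEPT

Steps:
S₀ = ε-closure({0}) = {0,2,4}
'c' @ 1: {1,5,6}
'a' @ 2: {7,8}
'a' @ 3: {9}  ✓accept
final: {9}; accept 9 in set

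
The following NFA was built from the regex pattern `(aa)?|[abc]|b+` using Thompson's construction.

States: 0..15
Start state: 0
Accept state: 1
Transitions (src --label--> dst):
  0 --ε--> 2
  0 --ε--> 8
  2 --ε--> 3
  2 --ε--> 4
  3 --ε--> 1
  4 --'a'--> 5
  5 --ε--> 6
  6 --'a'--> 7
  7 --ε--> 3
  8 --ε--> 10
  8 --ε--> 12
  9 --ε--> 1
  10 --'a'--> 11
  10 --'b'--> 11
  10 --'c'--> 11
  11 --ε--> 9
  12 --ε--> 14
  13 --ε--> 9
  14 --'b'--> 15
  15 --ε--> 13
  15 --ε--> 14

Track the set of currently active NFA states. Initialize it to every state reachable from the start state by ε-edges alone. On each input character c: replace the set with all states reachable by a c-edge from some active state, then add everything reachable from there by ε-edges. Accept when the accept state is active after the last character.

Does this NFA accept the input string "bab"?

Answer: REJECT

Steps:
initial (ε-close {0}): {0,1,2,3,4,8,10,12,14}
'b' @ 1: {1,9,11,13,14,15}  [accepting]
'a' @ 2: {}  — dead — no transitions
rest 'b' ignored (set empty)
after full input: {}  (accept=1 not in)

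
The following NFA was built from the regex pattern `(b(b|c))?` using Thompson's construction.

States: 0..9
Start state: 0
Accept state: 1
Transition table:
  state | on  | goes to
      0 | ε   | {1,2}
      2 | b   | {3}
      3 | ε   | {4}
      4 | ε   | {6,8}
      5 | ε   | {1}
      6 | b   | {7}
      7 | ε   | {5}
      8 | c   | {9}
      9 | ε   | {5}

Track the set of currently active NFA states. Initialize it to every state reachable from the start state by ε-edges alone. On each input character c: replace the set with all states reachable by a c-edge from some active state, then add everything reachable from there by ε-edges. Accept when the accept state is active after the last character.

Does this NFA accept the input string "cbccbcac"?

start: ε-closure({0}) = {0,1,2}
'c' @ 1: {}  — state set empty
rest 'bccbcac' ignored (set empty)
end set {} — state 1 not in

Answer: REJECT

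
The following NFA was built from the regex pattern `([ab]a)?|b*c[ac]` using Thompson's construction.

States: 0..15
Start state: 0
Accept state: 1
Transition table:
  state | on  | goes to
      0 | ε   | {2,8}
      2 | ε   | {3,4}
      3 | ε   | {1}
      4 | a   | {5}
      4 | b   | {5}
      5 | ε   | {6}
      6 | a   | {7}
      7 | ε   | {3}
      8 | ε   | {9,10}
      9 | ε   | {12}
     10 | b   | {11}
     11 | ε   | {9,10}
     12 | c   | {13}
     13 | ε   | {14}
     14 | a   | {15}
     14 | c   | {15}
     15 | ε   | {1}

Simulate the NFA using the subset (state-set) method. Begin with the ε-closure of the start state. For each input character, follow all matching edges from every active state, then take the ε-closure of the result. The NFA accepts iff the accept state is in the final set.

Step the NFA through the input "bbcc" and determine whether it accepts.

Answer: ACCEPT

Derivation:
initial (ε-close {0}): {0,1,2,3,4,8,9,10,12}
'b' @ 1: {5,6,9,10,11,12}
'b' @ 2: {9,10,11,12}
'c' @ 3: {13,14}
'c' @ 4: {1,15}  (accept∈set)
end set {1,15} — state 1 in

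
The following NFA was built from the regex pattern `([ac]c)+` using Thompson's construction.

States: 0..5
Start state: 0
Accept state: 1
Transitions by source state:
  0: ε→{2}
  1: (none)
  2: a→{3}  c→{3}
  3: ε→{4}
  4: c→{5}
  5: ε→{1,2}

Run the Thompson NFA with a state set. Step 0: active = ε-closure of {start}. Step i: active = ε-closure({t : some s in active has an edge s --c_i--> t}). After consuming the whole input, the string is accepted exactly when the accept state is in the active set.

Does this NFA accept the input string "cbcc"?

start: ε-closure({0}) = {0,2}
'c' @ 1: {3,4}
'b' @ 2: {}  — no active states
rest 'cc' ignored (set empty)
after full input: {}  (accept=1 not in)

Answer: REJECT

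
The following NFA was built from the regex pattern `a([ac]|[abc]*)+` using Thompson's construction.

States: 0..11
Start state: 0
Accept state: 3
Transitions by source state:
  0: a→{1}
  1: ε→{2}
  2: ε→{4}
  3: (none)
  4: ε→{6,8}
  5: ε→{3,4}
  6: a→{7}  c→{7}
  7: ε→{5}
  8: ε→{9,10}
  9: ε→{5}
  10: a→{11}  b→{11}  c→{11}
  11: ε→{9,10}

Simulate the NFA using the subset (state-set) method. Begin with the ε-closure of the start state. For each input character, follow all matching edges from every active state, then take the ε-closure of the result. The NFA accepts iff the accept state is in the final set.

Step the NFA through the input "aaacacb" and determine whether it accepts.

S₀ = ε-closure({0}) = {0}
'a' @ 1: {1,2,3,4,5,6,8,9,10}  ✓accept
'a' @ 2: {3,4,5,6,7,8,9,10,11}  ✓accept
'a' @ 3: {3,4,5,6,7,8,9,10,11}  ✓accept
'c' @ 4: {3,4,5,6,7,8,9,10,11}  ✓accept
'a' @ 5: {3,4,5,6,7,8,9,10,11}  ✓accept
'c' @ 6: {3,4,5,6,7,8,9,10,11}  ✓accept
'b' @ 7: {3,4,5,6,8,9,10,11}  ✓accept
end set {3,4,5,6,8,9,10,11} — state 3 in

Answer: ACCEPT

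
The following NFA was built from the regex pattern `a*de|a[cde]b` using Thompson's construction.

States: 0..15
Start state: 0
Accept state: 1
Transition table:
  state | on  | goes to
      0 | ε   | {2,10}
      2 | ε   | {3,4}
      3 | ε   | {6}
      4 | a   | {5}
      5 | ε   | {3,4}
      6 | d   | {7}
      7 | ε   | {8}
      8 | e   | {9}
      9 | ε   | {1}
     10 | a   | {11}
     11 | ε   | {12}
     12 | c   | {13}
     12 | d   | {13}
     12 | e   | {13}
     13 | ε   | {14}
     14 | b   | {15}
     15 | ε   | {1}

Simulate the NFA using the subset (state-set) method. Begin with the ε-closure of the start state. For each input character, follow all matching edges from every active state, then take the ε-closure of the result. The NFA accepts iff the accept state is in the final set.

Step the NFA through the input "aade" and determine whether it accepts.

S₀ = ε-closure({0}) = {0,2,3,4,6,10}
'a' @ 1: {3,4,5,6,11,12}
'a' @ 2: {3,4,5,6}
'd' @ 3: {7,8}
'e' @ 4: {1,9}  [accepting]
final: {1,9}; accept 1 in set

Answer: ACCEPT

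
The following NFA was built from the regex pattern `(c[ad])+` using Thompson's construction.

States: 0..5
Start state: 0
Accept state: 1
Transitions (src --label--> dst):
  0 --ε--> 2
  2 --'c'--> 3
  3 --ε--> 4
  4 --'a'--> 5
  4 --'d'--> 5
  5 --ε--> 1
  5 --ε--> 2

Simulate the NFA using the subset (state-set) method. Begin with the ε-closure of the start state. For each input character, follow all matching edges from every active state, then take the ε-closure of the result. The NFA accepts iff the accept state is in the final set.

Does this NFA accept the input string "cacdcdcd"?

Answer: ACCEPT

Trace:
initial (ε-close {0}): {0,2}
'c' @ 1: {3,4}
'a' @ 2: {1,2,5}  (accept∈set)
'c' @ 3: {3,4}
'd' @ 4: {1,2,5}  (accept∈set)
'c' @ 5: {3,4}
'd' @ 6: {1,2,5}  (accept∈set)
'c' @ 7: {3,4}
'd' @ 8: {1,2,5}  (accept∈set)
end set {1,2,5} — state 1 in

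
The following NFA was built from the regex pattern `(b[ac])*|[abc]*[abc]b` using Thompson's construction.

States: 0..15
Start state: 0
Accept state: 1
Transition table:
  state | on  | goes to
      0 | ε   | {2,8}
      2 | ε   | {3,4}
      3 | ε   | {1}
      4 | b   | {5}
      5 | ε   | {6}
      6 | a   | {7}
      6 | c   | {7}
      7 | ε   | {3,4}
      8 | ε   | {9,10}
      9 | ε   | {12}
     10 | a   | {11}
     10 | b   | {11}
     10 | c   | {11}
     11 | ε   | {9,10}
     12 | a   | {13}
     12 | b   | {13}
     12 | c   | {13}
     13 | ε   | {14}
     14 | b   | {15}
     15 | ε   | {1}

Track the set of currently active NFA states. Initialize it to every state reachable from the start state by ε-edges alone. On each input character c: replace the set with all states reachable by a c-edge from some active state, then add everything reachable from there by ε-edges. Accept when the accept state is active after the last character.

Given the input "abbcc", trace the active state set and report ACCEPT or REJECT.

Answer: REJECT

Trace:
start: ε-closure({0}) = {0,1,2,3,4,8,9,10,12}
'a' @ 1: {9,10,11,12,13,14}
'b' @ 2: {1,9,10,11,12,13,14,15}  [accepting]
'b' @ 3: {1,9,10,11,12,13,14,15}  [accepting]
'c' @ 4: {9,10,11,12,13,14}
'c' @ 5: {9,10,11,12,13,14}
end set {9,10,11,12,13,14} — state 1 not in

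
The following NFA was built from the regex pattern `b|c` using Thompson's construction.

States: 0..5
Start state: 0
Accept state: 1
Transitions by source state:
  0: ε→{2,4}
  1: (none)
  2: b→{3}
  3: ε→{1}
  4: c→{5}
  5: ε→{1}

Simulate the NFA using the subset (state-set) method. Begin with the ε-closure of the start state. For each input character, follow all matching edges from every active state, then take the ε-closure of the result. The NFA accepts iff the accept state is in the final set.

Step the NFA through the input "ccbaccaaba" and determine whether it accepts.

Answer: REJECT

Derivation:
start: ε-closure({0}) = {0,2,4}
'c' @ 1: {1,5}  ✓accept
'c' @ 2: {}  — dead — no transitions
rest 'baccaaba' ignored (set empty)
after full input: {}  (accept=1 not in)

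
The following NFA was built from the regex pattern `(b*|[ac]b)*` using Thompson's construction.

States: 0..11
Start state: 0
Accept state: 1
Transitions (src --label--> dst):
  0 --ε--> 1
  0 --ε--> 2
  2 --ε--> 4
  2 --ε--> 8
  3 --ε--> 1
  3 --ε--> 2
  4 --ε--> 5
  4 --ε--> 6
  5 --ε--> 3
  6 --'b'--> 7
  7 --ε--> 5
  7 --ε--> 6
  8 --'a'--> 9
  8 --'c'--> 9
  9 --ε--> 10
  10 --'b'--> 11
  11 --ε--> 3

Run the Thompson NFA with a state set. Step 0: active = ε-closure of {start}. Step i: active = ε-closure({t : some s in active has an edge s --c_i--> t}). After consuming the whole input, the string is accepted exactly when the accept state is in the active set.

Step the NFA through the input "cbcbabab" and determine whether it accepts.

Answer: ACCEPT

Derivation:
start: ε-closure({0}) = {0,1,2,3,4,5,6,8}
'c' @ 1: {9,10}
'b' @ 2: {1,2,3,4,5,6,8,11}  [accepting]
'c' @ 3: {9,10}
'b' @ 4: {1,2,3,4,5,6,8,11}  [accepting]
'a' @ 5: {9,10}
'b' @ 6: {1,2,3,4,5,6,8,11}  [accepting]
'a' @ 7: {9,10}
'b' @ 8: {1,2,3,4,5,6,8,11}  [accepting]
end set {1,2,3,4,5,6,8,11} — state 1 in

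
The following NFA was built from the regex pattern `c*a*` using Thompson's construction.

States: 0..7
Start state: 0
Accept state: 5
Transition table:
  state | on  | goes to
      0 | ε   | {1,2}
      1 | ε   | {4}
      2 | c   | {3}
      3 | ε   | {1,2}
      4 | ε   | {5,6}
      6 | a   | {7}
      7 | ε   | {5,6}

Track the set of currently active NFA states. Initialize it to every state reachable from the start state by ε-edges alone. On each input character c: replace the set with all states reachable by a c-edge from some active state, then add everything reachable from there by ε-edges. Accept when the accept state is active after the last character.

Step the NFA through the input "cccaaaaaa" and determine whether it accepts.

Answer: ACCEPT

Trace:
initial (ε-close {0}): {0,1,2,4,5,6}
'c' @ 1: {1,2,3,4,5,6}  ✓accept
'c' @ 2: {1,2,3,4,5,6}  ✓accept
'c' @ 3: {1,2,3,4,5,6}  ✓accept
'a' @ 4: {5,6,7}  ✓accept
'a' @ 5: {5,6,7}  ✓accept
'a' @ 6: {5,6,7}  ✓accept
'a' @ 7: {5,6,7}  ✓accept
'a' @ 8: {5,6,7}  ✓accept
'a' @ 9: {5,6,7}  ✓accept
after full input: {5,6,7}  (accept=5 in)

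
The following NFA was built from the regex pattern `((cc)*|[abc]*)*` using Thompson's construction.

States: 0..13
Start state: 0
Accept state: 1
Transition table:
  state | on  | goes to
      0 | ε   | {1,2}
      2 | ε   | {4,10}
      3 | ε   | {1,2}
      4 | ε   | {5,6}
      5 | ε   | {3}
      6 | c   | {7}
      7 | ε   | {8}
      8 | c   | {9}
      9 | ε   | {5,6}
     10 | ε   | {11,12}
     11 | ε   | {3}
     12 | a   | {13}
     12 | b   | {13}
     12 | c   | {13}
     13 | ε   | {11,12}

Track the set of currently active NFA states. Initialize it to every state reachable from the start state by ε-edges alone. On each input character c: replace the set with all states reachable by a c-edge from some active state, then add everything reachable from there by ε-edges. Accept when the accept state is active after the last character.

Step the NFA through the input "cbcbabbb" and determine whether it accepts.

Answer: ACCEPT

Steps:
S₀ = ε-closure({0}) = {0,1,2,3,4,5,6,10,11,12}
'c' @ 1: {1,2,3,4,5,6,7,8,10,11,12,13}  [accepting]
'b' @ 2: {1,2,3,4,5,6,10,11,12,13}  [accepting]
'c' @ 3: {1,2,3,4,5,6,7,8,10,11,12,13}  [accepting]
'b' @ 4: {1,2,3,4,5,6,10,11,12,13}  [accepting]
'a' @ 5: {1,2,3,4,5,6,10,11,12,13}  [accepting]
'b' @ 6: {1,2,3,4,5,6,10,11,12,13}  [accepting]
'b' @ 7: {1,2,3,4,5,6,10,11,12,13}  [accepting]
'b' @ 8: {1,2,3,4,5,6,10,11,12,13}  [accepting]
final: {1,2,3,4,5,6,10,11,12,13}; accept 1 in set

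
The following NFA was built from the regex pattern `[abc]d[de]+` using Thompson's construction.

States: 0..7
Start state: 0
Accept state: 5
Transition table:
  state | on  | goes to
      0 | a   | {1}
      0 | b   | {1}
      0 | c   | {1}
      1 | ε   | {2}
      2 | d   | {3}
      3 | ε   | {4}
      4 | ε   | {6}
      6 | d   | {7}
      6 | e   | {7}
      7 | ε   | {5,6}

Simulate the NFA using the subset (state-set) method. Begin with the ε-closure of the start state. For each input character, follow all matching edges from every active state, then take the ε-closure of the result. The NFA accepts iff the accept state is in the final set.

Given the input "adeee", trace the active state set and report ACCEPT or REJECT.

S₀ = ε-closure({0}) = {0}
'a' @ 1: {1,2}
'd' @ 2: {3,4,6}
'e' @ 3: {5,6,7}  (accept∈set)
'e' @ 4: {5,6,7}  (accept∈set)
'e' @ 5: {5,6,7}  (accept∈set)
after full input: {5,6,7}  (accept=5 in)

Answer: ACCEPT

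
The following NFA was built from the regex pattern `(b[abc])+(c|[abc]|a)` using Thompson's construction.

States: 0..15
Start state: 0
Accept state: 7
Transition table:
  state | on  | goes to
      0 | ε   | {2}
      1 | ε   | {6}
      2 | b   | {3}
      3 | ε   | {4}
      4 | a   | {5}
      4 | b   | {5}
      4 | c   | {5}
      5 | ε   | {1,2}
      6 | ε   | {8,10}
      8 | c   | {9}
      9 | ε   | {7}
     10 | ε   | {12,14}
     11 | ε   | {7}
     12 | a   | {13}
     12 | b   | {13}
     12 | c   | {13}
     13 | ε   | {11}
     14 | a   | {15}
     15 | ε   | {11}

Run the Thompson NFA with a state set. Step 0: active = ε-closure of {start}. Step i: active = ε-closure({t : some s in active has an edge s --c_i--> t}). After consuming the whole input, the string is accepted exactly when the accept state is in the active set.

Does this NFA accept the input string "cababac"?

Answer: REJECT

Steps:
start: ε-closure({0}) = {0,2}
'c' @ 1: {}  — no active states
rest 'ababac' ignored (set empty)
end set {} — state 7 not in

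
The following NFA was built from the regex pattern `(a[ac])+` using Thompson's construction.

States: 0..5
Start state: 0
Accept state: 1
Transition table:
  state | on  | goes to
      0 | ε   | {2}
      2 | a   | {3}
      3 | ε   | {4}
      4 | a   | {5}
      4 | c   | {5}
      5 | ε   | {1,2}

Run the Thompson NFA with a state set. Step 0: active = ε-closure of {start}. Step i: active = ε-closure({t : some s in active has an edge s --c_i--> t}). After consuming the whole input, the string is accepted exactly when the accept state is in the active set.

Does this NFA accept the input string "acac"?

Answer: ACCEPT

Steps:
start: ε-closure({0}) = {0,2}
'a' @ 1: {3,4}
'c' @ 2: {1,2,5}  [accepting]
'a' @ 3: {3,4}
'c' @ 4: {1,2,5}  [accepting]
after full input: {1,2,5}  (accept=1 in)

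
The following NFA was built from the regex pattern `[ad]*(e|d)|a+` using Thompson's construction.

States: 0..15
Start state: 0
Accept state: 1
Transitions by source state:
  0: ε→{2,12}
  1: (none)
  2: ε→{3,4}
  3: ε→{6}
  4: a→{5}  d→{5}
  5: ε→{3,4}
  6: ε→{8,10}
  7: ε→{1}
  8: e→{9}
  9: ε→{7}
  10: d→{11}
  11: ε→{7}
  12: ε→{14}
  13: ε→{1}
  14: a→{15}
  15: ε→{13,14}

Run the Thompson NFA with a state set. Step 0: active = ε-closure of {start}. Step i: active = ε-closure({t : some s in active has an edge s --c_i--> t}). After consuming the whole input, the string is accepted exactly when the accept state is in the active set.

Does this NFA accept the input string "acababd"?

initial (ε-close {0}): {0,2,3,4,6,8,10,12,14}
'a' @ 1: {1,3,4,5,6,8,10,13,14,15}  ✓accept
'c' @ 2: {}  — no active states
rest 'ababd' ignored (set empty)
after full input: {}  (accept=1 not in)

Answer: REJECT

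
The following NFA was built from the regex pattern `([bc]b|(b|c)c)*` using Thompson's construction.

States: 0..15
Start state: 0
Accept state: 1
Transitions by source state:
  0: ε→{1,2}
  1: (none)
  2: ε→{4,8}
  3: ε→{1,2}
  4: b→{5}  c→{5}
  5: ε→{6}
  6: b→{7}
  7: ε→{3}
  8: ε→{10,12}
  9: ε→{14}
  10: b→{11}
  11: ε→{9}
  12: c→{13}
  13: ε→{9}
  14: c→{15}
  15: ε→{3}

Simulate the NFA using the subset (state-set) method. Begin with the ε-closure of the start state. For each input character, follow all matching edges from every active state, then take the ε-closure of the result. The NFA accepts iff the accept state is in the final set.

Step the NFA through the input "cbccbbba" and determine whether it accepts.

initial (ε-close {0}): {0,1,2,4,8,10,12}
'c' @ 1: {5,6,9,13,14}
'b' @ 2: {1,2,3,4,7,8,10,12}  (accept∈set)
'c' @ 3: {5,6,9,13,14}
'c' @ 4: {1,2,3,4,8,10,12,15}  (accept∈set)
'b' @ 5: {5,6,9,11,14}
'b' @ 6: {1,2,3,4,7,8,10,12}  (accept∈set)
'b' @ 7: {5,6,9,11,14}
'a' @ 8: {}  — dead — no transitions
end set {} — state 1 not in

Answer: REJECT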